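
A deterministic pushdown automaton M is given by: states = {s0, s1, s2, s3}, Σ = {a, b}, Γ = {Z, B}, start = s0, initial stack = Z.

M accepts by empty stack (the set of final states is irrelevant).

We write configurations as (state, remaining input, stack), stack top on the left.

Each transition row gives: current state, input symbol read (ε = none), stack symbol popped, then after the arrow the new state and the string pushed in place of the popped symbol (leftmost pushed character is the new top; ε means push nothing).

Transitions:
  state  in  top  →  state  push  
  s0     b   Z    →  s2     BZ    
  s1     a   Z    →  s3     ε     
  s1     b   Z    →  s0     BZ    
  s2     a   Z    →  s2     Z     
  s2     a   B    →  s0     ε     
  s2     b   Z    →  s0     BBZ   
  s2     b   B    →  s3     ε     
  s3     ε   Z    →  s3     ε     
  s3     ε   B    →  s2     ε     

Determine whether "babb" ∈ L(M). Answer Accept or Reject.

(s0, babb, Z)
  read b, top Z: go to s2, push BZ → (s2, abb, BZ)
  read a, top B: go to s0, push ε → (s0, bb, Z)
  read b, top Z: go to s2, push BZ → (s2, b, BZ)
  read b, top B: go to s3, push ε → (s3, ε, Z)
  ε-move, top Z: go to s3, push ε → (s3, ε, ε)
All input consumed and the stack is empty.

Accept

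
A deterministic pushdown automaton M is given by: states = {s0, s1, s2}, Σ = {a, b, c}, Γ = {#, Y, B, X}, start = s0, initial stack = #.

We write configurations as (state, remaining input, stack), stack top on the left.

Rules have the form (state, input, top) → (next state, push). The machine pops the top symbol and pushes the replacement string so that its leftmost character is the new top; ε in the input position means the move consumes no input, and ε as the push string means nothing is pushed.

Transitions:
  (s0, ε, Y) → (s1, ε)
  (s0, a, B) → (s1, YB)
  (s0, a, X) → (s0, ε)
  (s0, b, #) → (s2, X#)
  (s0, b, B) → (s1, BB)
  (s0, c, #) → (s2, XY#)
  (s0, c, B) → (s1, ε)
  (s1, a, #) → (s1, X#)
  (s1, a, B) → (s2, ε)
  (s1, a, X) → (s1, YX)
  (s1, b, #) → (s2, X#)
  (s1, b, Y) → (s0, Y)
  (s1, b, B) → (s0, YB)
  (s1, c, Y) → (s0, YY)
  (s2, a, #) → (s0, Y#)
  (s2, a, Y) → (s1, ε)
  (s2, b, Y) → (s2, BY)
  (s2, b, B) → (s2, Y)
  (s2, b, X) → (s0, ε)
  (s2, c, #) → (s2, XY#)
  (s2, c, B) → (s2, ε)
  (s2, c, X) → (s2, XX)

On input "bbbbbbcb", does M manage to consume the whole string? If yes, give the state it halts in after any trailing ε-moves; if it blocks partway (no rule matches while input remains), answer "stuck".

s1

(s0, bbbbbbcb, #) ⊢ (s2, bbbbbcb, X#) ⊢ (s0, bbbbcb, #) ⊢ (s2, bbbcb, X#) ⊢ (s0, bbcb, #) ⊢ (s2, bcb, X#) ⊢ (s0, cb, #) ⊢ (s2, b, XY#) ⊢ (s0, ε, Y#) ⊢ (s1, ε, #)
All input consumed; M is in state s1.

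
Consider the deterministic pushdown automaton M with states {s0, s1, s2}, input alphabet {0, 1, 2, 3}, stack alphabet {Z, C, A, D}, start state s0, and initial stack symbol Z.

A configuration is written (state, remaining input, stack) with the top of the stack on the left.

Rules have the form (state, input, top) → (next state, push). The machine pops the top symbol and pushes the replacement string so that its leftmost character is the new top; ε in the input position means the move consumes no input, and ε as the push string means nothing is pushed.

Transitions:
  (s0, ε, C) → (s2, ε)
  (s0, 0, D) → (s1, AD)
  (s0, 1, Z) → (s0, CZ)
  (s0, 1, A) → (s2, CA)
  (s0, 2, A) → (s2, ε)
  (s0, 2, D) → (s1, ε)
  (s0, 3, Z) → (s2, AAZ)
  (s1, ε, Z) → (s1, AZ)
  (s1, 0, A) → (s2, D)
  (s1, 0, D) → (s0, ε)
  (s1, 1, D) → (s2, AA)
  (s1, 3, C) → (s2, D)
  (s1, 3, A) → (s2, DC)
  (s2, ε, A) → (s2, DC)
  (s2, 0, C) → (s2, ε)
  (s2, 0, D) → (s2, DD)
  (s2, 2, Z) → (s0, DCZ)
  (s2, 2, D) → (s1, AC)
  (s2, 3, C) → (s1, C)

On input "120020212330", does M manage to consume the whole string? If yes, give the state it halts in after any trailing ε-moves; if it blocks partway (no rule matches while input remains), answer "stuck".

stuck

(s0, 120020212330, Z) ⊢ (s0, 20020212330, CZ) ⊢ (s2, 20020212330, Z) ⊢ (s0, 0020212330, DCZ) ⊢ (s1, 020212330, ADCZ) ⊢ (s2, 20212330, DDCZ) ⊢ (s1, 0212330, ACDCZ) ⊢ (s2, 212330, DCDCZ) ⊢ (s1, 12330, ACCDCZ)
No transition for (s1, 1, top A); M blocks with input 12330 remaining.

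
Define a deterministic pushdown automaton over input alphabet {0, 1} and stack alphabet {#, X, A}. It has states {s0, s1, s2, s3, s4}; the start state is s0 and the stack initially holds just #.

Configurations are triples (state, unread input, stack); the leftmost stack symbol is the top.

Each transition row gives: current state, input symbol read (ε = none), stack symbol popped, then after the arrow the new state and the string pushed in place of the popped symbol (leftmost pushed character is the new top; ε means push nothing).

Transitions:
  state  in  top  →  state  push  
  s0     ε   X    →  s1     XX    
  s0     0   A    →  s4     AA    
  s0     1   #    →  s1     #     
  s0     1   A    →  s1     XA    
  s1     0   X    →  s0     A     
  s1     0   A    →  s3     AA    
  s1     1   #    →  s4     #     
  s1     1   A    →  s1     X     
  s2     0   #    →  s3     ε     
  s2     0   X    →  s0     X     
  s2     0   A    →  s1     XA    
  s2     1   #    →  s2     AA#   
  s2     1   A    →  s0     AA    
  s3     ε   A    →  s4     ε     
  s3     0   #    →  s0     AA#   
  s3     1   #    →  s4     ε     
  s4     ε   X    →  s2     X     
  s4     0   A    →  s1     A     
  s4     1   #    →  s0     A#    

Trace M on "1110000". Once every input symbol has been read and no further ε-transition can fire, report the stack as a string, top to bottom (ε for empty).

AA#

(s0, 1110000, #)
  read 1, top #: go to s1, push # → (s1, 110000, #)
  read 1, top #: go to s4, push # → (s4, 10000, #)
  read 1, top #: go to s0, push A# → (s0, 0000, A#)
  read 0, top A: go to s4, push AA → (s4, 000, AA#)
  read 0, top A: go to s1, push A → (s1, 00, AA#)
  read 0, top A: go to s3, push AA → (s3, 0, AAA#)
  ε-move, top A: go to s4, push ε → (s4, 0, AA#)
  read 0, top A: go to s1, push A → (s1, ε, AA#)
All input consumed in state s1 with stack AA#.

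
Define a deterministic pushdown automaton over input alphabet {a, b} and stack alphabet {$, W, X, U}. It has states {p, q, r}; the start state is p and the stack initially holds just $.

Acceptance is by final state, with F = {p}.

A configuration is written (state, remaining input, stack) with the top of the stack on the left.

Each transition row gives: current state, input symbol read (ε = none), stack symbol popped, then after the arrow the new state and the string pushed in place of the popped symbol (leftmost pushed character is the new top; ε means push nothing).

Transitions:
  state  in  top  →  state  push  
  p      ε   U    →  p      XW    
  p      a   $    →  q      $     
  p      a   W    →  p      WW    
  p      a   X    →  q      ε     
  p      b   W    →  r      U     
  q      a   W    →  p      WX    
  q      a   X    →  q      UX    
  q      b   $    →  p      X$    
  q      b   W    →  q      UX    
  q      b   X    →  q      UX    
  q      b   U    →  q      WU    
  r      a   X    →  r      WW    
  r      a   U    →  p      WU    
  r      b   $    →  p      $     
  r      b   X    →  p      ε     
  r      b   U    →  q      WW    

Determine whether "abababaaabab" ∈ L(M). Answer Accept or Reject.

Reject

(p, abababaaabab, $)
  read a, top $: go to q, push $ → (q, bababaaabab, $)
  read b, top $: go to p, push X$ → (p, ababaaabab, X$)
  read a, top X: go to q, push ε → (q, babaaabab, $)
  read b, top $: go to p, push X$ → (p, abaaabab, X$)
  read a, top X: go to q, push ε → (q, baaabab, $)
  read b, top $: go to p, push X$ → (p, aaabab, X$)
  read a, top X: go to q, push ε → (q, aabab, $)
No transition applies at (q, aabab, $); input not fully consumed.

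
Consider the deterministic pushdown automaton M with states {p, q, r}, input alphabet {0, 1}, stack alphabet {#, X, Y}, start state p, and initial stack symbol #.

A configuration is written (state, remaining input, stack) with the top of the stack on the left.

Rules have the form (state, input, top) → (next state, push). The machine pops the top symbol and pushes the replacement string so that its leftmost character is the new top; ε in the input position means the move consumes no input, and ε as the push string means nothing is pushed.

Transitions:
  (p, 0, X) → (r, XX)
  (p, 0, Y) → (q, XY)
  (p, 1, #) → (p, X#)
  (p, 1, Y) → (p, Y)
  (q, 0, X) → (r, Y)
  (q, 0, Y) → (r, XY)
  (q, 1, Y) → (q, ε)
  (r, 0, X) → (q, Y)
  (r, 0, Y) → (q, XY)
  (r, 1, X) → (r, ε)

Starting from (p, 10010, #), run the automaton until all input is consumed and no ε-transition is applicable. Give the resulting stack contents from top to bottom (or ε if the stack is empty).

(p, 10010, #)
  read 1, top #: go to p, push X# → (p, 0010, X#)
  read 0, top X: go to r, push XX → (r, 010, XX#)
  read 0, top X: go to q, push Y → (q, 10, YX#)
  read 1, top Y: go to q, push ε → (q, 0, X#)
  read 0, top X: go to r, push Y → (r, ε, Y#)
All input consumed in state r with stack Y#.

Y#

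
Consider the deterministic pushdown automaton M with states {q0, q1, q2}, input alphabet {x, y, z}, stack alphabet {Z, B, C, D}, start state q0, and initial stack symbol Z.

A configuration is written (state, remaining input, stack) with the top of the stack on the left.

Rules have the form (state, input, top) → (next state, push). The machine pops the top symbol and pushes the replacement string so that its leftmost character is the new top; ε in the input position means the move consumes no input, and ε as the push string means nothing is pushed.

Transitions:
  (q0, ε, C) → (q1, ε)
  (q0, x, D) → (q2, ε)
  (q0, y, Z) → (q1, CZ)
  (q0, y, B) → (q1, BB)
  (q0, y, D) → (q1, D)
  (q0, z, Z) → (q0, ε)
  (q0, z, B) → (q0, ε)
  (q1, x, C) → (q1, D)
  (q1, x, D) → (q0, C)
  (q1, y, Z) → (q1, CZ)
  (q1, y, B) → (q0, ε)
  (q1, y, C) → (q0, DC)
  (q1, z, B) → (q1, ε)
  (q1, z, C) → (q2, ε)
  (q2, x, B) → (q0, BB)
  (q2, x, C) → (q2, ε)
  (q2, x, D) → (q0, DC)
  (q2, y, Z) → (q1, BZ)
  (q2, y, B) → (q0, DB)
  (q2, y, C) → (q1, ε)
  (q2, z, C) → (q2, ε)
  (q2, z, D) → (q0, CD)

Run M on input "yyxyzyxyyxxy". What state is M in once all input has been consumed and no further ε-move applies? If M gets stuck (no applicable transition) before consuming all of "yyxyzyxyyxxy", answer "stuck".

(q0, yyxyzyxyyxxy, Z) ⊢ (q1, yxyzyxyyxxy, CZ) ⊢ (q0, xyzyxyyxxy, DCZ) ⊢ (q2, yzyxyyxxy, CZ) ⊢ (q1, zyxyyxxy, Z)
No transition for (q1, z, top Z); M blocks with input zyxyyxxy remaining.

stuck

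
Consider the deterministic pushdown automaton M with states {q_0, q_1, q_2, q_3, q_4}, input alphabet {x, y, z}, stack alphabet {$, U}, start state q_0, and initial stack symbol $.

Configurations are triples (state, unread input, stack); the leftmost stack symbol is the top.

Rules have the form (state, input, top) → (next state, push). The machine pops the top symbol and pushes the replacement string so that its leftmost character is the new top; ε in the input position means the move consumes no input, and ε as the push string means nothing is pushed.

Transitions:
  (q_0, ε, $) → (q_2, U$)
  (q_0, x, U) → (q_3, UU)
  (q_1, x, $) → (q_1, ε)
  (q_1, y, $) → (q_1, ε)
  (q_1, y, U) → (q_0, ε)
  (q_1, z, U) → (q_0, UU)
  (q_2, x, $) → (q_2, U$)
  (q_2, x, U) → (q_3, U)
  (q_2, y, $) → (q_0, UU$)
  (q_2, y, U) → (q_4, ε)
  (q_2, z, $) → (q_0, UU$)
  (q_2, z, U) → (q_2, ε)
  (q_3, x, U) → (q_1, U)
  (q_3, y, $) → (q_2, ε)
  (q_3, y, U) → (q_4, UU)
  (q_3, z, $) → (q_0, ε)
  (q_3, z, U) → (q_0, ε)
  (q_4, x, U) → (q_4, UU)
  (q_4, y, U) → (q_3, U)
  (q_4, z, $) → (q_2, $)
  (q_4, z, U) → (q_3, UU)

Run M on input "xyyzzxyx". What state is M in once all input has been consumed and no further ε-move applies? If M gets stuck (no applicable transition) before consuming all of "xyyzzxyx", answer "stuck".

stuck

(q_0, xyyzzxyx, $)
  ε-move, top $: go to q_2, push U$ → (q_2, xyyzzxyx, U$)
  read x, top U: go to q_3, push U → (q_3, yyzzxyx, U$)
  read y, top U: go to q_4, push UU → (q_4, yzzxyx, UU$)
  read y, top U: go to q_3, push U → (q_3, zzxyx, UU$)
  read z, top U: go to q_0, push ε → (q_0, zxyx, U$)
No transition for (q_0, z, top U); M blocks with input zxyx remaining.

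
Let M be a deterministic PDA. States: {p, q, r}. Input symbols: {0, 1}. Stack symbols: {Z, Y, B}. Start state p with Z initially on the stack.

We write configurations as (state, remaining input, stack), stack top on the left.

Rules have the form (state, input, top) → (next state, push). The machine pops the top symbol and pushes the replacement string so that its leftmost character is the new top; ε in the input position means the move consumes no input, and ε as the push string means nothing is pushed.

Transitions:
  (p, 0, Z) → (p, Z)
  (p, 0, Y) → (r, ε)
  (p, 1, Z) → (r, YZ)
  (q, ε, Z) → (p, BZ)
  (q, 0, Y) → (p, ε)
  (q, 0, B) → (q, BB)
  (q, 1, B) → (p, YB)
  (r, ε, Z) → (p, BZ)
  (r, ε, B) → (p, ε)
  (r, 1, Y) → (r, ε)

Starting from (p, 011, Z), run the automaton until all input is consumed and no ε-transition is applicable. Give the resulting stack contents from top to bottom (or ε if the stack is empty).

BZ

(p, 011, Z)
  read 0, top Z: go to p, push Z → (p, 11, Z)
  read 1, top Z: go to r, push YZ → (r, 1, YZ)
  read 1, top Y: go to r, push ε → (r, ε, Z)
  ε-move, top Z: go to p, push BZ → (p, ε, BZ)
All input consumed in state p with stack BZ.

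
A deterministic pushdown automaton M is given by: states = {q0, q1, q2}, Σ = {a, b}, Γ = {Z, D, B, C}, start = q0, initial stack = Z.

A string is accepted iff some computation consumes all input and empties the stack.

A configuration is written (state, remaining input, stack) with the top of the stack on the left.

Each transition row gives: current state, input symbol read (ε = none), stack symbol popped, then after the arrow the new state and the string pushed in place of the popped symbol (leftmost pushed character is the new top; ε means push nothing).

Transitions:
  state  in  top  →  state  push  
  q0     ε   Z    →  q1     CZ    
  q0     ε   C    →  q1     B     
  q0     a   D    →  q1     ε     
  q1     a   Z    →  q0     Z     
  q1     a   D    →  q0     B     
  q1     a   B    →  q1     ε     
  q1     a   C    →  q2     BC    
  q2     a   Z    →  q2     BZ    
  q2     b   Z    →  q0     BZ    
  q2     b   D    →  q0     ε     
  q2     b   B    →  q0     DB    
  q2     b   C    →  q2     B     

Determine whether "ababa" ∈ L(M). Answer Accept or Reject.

(q0, ababa, Z)
  ε-move, top Z: go to q1, push CZ → (q1, ababa, CZ)
  read a, top C: go to q2, push BC → (q2, baba, BCZ)
  read b, top B: go to q0, push DB → (q0, aba, DBCZ)
  read a, top D: go to q1, push ε → (q1, ba, BCZ)
No transition applies at (q1, ba, BCZ); input not fully consumed.

Reject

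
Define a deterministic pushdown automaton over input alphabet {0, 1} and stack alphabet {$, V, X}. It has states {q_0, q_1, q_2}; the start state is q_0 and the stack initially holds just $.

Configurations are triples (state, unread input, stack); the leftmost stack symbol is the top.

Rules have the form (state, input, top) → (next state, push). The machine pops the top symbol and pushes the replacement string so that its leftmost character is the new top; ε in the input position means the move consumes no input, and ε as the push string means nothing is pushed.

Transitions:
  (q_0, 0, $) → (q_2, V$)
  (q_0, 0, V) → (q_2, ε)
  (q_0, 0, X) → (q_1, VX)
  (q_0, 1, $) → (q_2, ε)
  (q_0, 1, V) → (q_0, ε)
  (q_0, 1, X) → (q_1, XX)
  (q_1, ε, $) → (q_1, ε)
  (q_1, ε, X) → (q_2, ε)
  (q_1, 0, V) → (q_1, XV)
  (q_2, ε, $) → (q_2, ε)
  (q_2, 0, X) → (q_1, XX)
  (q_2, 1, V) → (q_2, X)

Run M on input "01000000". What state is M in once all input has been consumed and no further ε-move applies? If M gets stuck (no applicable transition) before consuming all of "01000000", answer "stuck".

q_2

(q_0, 01000000, $)
  read 0, top $: go to q_2, push V$ → (q_2, 1000000, V$)
  read 1, top V: go to q_2, push X → (q_2, 000000, X$)
  read 0, top X: go to q_1, push XX → (q_1, 00000, XX$)
  ε-move, top X: go to q_2, push ε → (q_2, 00000, X$)
  read 0, top X: go to q_1, push XX → (q_1, 0000, XX$)
  ε-move, top X: go to q_2, push ε → (q_2, 0000, X$)
  read 0, top X: go to q_1, push XX → (q_1, 000, XX$)
  ε-move, top X: go to q_2, push ε → (q_2, 000, X$)
  read 0, top X: go to q_1, push XX → (q_1, 00, XX$)
  ε-move, top X: go to q_2, push ε → (q_2, 00, X$)
  read 0, top X: go to q_1, push XX → (q_1, 0, XX$)
  ε-move, top X: go to q_2, push ε → (q_2, 0, X$)
  read 0, top X: go to q_1, push XX → (q_1, ε, XX$)
  ε-move, top X: go to q_2, push ε → (q_2, ε, X$)
All input consumed; M is in state q_2.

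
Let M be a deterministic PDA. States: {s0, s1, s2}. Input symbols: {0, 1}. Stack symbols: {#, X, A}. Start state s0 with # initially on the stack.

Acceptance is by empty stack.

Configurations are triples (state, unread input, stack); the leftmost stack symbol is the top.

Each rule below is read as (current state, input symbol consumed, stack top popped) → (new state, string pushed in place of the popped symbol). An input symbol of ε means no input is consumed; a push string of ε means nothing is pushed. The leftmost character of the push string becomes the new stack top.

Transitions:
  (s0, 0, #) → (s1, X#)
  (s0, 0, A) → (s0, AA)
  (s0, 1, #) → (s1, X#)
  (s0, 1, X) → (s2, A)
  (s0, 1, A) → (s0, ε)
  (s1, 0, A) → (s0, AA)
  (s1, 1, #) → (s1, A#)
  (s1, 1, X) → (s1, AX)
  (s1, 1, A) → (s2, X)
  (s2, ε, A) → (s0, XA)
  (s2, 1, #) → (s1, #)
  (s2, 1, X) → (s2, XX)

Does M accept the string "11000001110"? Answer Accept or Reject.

Reject

(s0, 11000001110, #)
  read 1, top #: go to s1, push X# → (s1, 1000001110, X#)
  read 1, top X: go to s1, push AX → (s1, 000001110, AX#)
  read 0, top A: go to s0, push AA → (s0, 00001110, AAX#)
  read 0, top A: go to s0, push AA → (s0, 0001110, AAAX#)
  read 0, top A: go to s0, push AA → (s0, 001110, AAAAX#)
  read 0, top A: go to s0, push AA → (s0, 01110, AAAAAX#)
  read 0, top A: go to s0, push AA → (s0, 1110, AAAAAAX#)
  read 1, top A: go to s0, push ε → (s0, 110, AAAAAX#)
  read 1, top A: go to s0, push ε → (s0, 10, AAAAX#)
  read 1, top A: go to s0, push ε → (s0, 0, AAAX#)
  read 0, top A: go to s0, push AA → (s0, ε, AAAAX#)
All input consumed; stack is AAAAX#, not empty, and no further ε-move applies.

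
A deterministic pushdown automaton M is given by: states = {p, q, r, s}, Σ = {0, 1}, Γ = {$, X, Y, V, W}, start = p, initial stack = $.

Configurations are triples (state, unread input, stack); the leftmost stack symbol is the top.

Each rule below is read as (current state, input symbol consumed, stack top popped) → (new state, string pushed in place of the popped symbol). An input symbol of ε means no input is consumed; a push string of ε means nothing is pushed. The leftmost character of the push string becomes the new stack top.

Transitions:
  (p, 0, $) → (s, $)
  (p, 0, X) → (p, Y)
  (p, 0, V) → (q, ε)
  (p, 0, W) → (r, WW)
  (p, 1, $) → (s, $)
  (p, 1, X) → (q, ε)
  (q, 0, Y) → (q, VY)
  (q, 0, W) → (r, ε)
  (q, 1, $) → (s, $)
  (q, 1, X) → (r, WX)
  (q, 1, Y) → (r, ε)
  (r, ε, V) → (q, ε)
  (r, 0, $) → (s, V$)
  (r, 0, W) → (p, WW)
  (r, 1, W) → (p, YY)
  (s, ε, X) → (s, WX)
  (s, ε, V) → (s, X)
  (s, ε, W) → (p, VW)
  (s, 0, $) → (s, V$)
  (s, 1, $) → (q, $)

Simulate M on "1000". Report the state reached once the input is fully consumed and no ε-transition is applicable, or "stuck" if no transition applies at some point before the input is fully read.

(p, 1000, $) ⊢ (s, 000, $) ⊢ (s, 00, V$) ⊢ (s, 00, X$) ⊢ (s, 00, WX$) ⊢ (p, 00, VWX$) ⊢ (q, 0, WX$) ⊢ (r, ε, X$)
All input consumed; M is in state r.

r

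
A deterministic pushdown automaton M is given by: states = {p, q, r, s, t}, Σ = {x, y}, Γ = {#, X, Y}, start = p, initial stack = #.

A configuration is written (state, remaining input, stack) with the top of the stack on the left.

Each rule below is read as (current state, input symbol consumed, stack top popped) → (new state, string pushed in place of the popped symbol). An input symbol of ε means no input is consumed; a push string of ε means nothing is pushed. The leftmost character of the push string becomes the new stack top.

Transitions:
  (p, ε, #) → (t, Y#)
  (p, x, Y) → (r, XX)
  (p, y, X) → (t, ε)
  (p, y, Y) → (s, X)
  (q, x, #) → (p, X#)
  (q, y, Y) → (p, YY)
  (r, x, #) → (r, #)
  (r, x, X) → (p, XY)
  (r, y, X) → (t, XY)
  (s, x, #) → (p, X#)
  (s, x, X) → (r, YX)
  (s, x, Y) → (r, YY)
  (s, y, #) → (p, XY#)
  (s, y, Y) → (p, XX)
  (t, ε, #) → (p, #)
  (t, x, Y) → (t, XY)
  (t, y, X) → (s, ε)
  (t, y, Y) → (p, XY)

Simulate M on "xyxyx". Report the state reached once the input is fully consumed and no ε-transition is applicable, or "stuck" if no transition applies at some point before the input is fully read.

stuck

(p, xyxyx, #)
  ε-move, top #: go to t, push Y# → (t, xyxyx, Y#)
  read x, top Y: go to t, push XY → (t, yxyx, XY#)
  read y, top X: go to s, push ε → (s, xyx, Y#)
  read x, top Y: go to r, push YY → (r, yx, YY#)
No transition for (r, y, top Y); M blocks with input yx remaining.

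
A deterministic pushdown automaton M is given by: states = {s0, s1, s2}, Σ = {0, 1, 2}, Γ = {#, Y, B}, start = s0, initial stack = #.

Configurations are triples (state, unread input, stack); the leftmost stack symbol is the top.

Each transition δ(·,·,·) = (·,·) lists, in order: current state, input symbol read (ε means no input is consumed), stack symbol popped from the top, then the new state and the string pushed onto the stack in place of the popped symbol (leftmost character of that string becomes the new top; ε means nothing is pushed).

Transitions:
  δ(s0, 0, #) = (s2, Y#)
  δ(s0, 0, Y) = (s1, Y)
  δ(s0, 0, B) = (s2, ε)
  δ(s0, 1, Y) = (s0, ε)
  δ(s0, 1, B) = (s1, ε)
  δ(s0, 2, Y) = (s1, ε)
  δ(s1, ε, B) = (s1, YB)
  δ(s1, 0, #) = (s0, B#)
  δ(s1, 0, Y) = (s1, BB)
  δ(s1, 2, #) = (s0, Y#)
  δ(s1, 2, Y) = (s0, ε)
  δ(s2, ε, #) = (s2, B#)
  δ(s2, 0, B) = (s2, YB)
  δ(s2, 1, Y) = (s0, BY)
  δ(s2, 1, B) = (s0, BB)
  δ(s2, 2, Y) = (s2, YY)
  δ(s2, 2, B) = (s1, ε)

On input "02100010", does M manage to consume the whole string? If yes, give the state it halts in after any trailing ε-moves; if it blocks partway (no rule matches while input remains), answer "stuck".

(s0, 02100010, #)
  read 0, top #: go to s2, push Y# → (s2, 2100010, Y#)
  read 2, top Y: go to s2, push YY → (s2, 100010, YY#)
  read 1, top Y: go to s0, push BY → (s0, 00010, BYY#)
  read 0, top B: go to s2, push ε → (s2, 0010, YY#)
No transition for (s2, 0, top Y); M blocks with input 0010 remaining.

stuck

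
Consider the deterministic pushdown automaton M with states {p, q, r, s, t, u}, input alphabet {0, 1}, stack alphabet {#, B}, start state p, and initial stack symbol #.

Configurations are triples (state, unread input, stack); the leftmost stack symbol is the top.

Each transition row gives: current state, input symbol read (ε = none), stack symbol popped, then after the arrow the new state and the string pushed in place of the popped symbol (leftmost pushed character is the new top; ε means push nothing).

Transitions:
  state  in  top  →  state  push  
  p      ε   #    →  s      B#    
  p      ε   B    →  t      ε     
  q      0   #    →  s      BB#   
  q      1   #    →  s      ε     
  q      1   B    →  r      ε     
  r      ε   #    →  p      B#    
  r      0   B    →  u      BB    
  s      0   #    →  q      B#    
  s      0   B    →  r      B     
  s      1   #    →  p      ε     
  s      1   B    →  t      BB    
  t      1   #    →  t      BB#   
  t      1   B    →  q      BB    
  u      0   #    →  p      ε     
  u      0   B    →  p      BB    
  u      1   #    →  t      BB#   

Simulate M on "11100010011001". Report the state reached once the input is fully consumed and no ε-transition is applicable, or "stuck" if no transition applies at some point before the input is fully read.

(p, 11100010011001, #) ⊢ (s, 11100010011001, B#) ⊢ (t, 1100010011001, BB#) ⊢ (q, 100010011001, BBB#) ⊢ (r, 00010011001, BB#) ⊢ (u, 0010011001, BBB#) ⊢ (p, 010011001, BBBB#) ⊢ (t, 010011001, BBB#)
No transition for (t, 0, top B); M blocks with input 010011001 remaining.

stuck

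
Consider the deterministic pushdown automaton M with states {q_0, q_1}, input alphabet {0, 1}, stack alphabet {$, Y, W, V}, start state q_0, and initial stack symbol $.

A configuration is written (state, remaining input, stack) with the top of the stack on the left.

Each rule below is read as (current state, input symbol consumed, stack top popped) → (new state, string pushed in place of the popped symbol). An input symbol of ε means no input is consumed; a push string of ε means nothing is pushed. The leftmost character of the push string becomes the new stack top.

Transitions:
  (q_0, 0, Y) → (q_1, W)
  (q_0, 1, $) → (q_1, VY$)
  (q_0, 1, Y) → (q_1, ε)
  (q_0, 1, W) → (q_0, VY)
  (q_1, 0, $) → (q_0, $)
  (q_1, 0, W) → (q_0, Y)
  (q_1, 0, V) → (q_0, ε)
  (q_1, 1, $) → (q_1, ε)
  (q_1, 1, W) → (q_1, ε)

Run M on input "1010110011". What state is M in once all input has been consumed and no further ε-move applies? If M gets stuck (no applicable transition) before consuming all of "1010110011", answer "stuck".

(q_0, 1010110011, $)
  read 1, top $: go to q_1, push VY$ → (q_1, 010110011, VY$)
  read 0, top V: go to q_0, push ε → (q_0, 10110011, Y$)
  read 1, top Y: go to q_1, push ε → (q_1, 0110011, $)
  read 0, top $: go to q_0, push $ → (q_0, 110011, $)
  read 1, top $: go to q_1, push VY$ → (q_1, 10011, VY$)
No transition for (q_1, 1, top V); M blocks with input 10011 remaining.

stuck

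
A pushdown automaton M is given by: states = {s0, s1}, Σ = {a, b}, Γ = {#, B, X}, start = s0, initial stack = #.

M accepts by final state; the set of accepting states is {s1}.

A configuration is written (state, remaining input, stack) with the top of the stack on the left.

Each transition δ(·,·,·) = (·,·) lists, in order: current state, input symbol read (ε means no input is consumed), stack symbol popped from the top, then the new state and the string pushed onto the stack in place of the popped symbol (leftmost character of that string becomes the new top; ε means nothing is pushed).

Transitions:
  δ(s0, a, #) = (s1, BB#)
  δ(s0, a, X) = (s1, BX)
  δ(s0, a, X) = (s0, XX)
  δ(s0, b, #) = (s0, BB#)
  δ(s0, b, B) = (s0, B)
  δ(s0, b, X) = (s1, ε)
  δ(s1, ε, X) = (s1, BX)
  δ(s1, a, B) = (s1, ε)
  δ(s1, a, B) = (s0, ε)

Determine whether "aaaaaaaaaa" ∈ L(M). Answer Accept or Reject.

One accepting computation: (s0, aaaaaaaaaa, #) ⊢ (s1, aaaaaaaaa, BB#) ⊢ (s1, aaaaaaaa, B#) ⊢ (s0, aaaaaaa, #) ⊢ (s1, aaaaaa, BB#) ⊢ (s1, aaaaa, B#) ⊢ (s0, aaaa, #) ⊢ (s1, aaa, BB#) ⊢ (s1, aa, B#) ⊢ (s0, a, #) ⊢ (s1, ε, BB#)
All input consumed and state s1 ∈ F.

Accept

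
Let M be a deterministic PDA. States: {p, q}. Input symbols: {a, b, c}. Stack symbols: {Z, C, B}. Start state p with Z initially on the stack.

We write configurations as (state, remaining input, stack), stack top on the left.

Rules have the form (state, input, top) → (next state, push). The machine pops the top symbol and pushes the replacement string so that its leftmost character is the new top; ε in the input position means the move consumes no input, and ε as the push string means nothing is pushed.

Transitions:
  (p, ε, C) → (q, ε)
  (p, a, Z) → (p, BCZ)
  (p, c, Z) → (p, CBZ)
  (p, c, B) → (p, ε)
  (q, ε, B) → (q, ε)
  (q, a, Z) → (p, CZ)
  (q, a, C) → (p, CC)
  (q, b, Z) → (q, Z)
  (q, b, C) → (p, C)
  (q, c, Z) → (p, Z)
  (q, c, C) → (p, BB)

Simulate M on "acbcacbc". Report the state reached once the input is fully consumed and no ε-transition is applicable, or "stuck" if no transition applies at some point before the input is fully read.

p

(p, acbcacbc, Z)
  read a, top Z: go to p, push BCZ → (p, cbcacbc, BCZ)
  read c, top B: go to p, push ε → (p, bcacbc, CZ)
  ε-move, top C: go to q, push ε → (q, bcacbc, Z)
  read b, top Z: go to q, push Z → (q, cacbc, Z)
  read c, top Z: go to p, push Z → (p, acbc, Z)
  read a, top Z: go to p, push BCZ → (p, cbc, BCZ)
  read c, top B: go to p, push ε → (p, bc, CZ)
  ε-move, top C: go to q, push ε → (q, bc, Z)
  read b, top Z: go to q, push Z → (q, c, Z)
  read c, top Z: go to p, push Z → (p, ε, Z)
All input consumed; M is in state p.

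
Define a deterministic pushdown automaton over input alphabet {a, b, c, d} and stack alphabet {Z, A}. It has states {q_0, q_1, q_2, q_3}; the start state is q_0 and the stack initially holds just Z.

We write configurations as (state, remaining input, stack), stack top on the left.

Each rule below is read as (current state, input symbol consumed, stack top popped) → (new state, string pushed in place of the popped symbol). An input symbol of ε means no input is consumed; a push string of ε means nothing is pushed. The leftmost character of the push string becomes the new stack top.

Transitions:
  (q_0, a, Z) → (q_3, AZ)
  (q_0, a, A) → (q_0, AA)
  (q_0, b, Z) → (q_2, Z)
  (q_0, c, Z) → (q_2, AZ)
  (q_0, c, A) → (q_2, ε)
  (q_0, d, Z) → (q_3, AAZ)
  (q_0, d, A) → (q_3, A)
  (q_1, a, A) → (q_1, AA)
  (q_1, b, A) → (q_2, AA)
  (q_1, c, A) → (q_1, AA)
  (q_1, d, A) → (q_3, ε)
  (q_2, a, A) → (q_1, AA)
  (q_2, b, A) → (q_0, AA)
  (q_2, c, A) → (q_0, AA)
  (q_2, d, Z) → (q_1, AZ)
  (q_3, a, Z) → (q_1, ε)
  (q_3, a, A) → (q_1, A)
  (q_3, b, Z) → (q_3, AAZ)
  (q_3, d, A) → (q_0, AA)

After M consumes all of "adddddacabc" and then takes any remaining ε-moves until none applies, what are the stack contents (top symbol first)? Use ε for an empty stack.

(q_0, adddddacabc, Z) ⊢ (q_3, dddddacabc, AZ) ⊢ (q_0, ddddacabc, AAZ) ⊢ (q_3, dddacabc, AAZ) ⊢ (q_0, ddacabc, AAAZ) ⊢ (q_3, dacabc, AAAZ) ⊢ (q_0, acabc, AAAAZ) ⊢ (q_0, cabc, AAAAAZ) ⊢ (q_2, abc, AAAAZ) ⊢ (q_1, bc, AAAAAZ) ⊢ (q_2, c, AAAAAAZ) ⊢ (q_0, ε, AAAAAAAZ)
All input consumed in state q_0 with stack AAAAAAAZ.

AAAAAAAZ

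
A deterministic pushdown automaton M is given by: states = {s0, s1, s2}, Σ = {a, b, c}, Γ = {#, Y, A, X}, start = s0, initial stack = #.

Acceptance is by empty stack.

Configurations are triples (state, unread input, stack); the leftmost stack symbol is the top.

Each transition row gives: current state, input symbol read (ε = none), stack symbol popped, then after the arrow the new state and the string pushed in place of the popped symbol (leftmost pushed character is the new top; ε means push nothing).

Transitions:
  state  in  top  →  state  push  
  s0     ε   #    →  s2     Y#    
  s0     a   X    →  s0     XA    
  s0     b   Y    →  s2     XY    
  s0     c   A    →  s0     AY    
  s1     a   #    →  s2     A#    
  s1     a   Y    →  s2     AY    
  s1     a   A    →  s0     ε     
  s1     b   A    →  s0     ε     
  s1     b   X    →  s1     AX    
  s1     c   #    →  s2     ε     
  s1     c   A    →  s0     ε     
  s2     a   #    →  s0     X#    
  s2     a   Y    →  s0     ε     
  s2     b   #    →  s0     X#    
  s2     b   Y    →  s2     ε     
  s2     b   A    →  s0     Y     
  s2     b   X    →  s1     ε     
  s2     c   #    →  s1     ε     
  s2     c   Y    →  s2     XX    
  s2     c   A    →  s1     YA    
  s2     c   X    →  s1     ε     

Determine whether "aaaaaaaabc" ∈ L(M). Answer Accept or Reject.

(s0, aaaaaaaabc, #) ⊢ (s2, aaaaaaaabc, Y#) ⊢ (s0, aaaaaaabc, #) ⊢ (s2, aaaaaaabc, Y#) ⊢ (s0, aaaaaabc, #) ⊢ (s2, aaaaaabc, Y#) ⊢ (s0, aaaaabc, #) ⊢ (s2, aaaaabc, Y#) ⊢ (s0, aaaabc, #) ⊢ (s2, aaaabc, Y#) ⊢ (s0, aaabc, #) ⊢ (s2, aaabc, Y#) ⊢ (s0, aabc, #) ⊢ (s2, aabc, Y#) ⊢ (s0, abc, #) ⊢ (s2, abc, Y#) ⊢ (s0, bc, #) ⊢ (s2, bc, Y#) ⊢ (s2, c, #) ⊢ (s1, ε, ε)
All input consumed and the stack is empty.

Accept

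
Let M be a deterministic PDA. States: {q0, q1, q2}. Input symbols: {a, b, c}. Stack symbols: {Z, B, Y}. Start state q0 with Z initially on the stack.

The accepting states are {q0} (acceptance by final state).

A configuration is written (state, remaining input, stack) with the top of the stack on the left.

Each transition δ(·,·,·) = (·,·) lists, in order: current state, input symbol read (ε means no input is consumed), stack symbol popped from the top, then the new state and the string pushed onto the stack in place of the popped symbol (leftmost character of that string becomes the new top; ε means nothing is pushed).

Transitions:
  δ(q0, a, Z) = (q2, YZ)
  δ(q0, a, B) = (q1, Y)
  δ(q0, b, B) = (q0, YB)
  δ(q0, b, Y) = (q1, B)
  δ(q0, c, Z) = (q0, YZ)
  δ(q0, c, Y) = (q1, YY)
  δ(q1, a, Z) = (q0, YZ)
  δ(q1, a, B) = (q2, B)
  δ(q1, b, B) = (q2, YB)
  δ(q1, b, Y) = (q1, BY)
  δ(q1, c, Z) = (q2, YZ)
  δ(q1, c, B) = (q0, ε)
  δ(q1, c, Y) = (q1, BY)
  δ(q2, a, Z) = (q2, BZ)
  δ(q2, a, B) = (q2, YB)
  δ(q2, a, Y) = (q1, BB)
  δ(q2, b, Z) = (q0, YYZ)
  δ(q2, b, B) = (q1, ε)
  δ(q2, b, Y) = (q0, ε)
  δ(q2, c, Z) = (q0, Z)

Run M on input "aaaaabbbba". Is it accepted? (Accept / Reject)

Reject

(q0, aaaaabbbba, Z)
  read a, top Z: go to q2, push YZ → (q2, aaaabbbba, YZ)
  read a, top Y: go to q1, push BB → (q1, aaabbbba, BBZ)
  read a, top B: go to q2, push B → (q2, aabbbba, BBZ)
  read a, top B: go to q2, push YB → (q2, abbbba, YBBZ)
  read a, top Y: go to q1, push BB → (q1, bbbba, BBBBZ)
  read b, top B: go to q2, push YB → (q2, bbba, YBBBBZ)
  read b, top Y: go to q0, push ε → (q0, bba, BBBBZ)
  read b, top B: go to q0, push YB → (q0, ba, YBBBBZ)
  read b, top Y: go to q1, push B → (q1, a, BBBBBZ)
  read a, top B: go to q2, push B → (q2, ε, BBBBBZ)
All input consumed; state q2 ∉ F and no further ε-move applies.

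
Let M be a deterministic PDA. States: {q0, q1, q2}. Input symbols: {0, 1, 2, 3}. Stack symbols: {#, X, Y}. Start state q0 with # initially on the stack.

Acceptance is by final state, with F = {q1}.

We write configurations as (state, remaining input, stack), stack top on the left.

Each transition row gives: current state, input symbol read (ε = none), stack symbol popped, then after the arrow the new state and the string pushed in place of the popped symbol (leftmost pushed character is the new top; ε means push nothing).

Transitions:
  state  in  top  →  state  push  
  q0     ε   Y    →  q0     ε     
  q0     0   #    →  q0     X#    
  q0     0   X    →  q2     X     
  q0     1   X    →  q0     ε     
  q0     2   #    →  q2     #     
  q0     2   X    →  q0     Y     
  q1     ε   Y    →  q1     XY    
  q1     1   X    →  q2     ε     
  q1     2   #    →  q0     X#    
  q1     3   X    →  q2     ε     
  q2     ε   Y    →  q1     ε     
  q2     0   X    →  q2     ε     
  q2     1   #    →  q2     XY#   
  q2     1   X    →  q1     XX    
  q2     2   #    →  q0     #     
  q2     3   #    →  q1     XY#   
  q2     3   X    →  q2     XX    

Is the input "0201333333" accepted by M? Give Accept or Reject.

(q0, 0201333333, #) ⊢ (q0, 201333333, X#) ⊢ (q0, 01333333, Y#) ⊢ (q0, 01333333, #) ⊢ (q0, 1333333, X#) ⊢ (q0, 333333, #)
No transition applies at (q0, 333333, #); input not fully consumed.

Reject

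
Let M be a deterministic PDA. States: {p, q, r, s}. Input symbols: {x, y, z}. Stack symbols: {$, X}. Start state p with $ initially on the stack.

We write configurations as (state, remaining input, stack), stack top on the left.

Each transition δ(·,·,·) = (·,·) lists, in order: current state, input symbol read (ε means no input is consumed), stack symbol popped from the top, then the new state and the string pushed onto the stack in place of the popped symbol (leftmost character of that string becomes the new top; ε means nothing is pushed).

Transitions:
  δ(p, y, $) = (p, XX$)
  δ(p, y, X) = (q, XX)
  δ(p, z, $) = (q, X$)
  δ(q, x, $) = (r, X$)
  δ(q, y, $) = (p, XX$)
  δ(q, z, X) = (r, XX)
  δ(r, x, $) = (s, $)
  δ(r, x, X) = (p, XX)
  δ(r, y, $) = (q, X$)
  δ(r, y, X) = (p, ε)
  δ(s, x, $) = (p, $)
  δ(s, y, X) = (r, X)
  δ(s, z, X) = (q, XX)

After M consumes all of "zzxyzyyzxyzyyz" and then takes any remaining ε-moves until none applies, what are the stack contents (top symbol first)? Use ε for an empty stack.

(p, zzxyzyyzxyzyyz, $) ⊢ (q, zxyzyyzxyzyyz, X$) ⊢ (r, xyzyyzxyzyyz, XX$) ⊢ (p, yzyyzxyzyyz, XXX$) ⊢ (q, zyyzxyzyyz, XXXX$) ⊢ (r, yyzxyzyyz, XXXXX$) ⊢ (p, yzxyzyyz, XXXX$) ⊢ (q, zxyzyyz, XXXXX$) ⊢ (r, xyzyyz, XXXXXX$) ⊢ (p, yzyyz, XXXXXXX$) ⊢ (q, zyyz, XXXXXXXX$) ⊢ (r, yyz, XXXXXXXXX$) ⊢ (p, yz, XXXXXXXX$) ⊢ (q, z, XXXXXXXXX$) ⊢ (r, ε, XXXXXXXXXX$)
All input consumed in state r with stack XXXXXXXXXX$.

XXXXXXXXXX$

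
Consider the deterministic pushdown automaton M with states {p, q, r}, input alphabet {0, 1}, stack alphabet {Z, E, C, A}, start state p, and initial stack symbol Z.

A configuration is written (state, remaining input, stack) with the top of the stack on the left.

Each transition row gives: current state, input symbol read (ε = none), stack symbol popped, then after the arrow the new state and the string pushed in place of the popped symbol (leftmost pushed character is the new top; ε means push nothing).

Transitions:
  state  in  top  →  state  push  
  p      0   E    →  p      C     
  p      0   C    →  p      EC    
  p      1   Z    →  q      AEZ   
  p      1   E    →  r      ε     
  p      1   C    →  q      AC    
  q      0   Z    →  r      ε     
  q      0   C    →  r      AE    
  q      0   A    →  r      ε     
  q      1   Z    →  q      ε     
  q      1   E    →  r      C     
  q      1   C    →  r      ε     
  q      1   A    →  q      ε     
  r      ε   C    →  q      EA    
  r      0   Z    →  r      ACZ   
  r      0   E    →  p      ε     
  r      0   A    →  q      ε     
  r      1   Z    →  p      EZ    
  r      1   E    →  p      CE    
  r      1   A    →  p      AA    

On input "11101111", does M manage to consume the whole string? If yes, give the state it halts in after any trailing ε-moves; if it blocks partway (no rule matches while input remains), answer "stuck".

(p, 11101111, Z)
  read 1, top Z: go to q, push AEZ → (q, 1101111, AEZ)
  read 1, top A: go to q, push ε → (q, 101111, EZ)
  read 1, top E: go to r, push C → (r, 01111, CZ)
  ε-move, top C: go to q, push EA → (q, 01111, EAZ)
No transition for (q, 0, top E); M blocks with input 01111 remaining.

stuck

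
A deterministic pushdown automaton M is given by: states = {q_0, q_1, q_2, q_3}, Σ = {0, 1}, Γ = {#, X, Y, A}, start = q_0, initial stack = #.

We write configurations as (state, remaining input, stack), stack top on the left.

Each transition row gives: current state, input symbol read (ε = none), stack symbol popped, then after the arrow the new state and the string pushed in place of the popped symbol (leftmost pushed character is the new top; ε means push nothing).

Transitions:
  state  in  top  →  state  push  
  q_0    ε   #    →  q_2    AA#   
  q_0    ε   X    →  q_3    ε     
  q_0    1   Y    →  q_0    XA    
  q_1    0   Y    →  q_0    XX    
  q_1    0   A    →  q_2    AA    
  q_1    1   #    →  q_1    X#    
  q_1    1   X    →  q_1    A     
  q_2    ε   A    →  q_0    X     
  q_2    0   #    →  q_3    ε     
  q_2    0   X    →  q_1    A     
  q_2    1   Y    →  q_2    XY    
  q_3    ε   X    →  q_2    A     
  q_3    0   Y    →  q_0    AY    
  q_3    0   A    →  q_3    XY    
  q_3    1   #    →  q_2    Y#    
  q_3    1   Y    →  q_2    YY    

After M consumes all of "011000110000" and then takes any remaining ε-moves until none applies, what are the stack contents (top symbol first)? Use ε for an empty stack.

(q_0, 011000110000, #)
  ε-move, top #: go to q_2, push AA# → (q_2, 011000110000, AA#)
  ε-move, top A: go to q_0, push X → (q_0, 011000110000, XA#)
  ε-move, top X: go to q_3, push ε → (q_3, 011000110000, A#)
  read 0, top A: go to q_3, push XY → (q_3, 11000110000, XY#)
  ε-move, top X: go to q_2, push A → (q_2, 11000110000, AY#)
  ε-move, top A: go to q_0, push X → (q_0, 11000110000, XY#)
  ε-move, top X: go to q_3, push ε → (q_3, 11000110000, Y#)
  read 1, top Y: go to q_2, push YY → (q_2, 1000110000, YY#)
  read 1, top Y: go to q_2, push XY → (q_2, 000110000, XYY#)
  read 0, top X: go to q_1, push A → (q_1, 00110000, AYY#)
  read 0, top A: go to q_2, push AA → (q_2, 0110000, AAYY#)
  ε-move, top A: go to q_0, push X → (q_0, 0110000, XAYY#)
  ε-move, top X: go to q_3, push ε → (q_3, 0110000, AYY#)
  read 0, top A: go to q_3, push XY → (q_3, 110000, XYYY#)
  ε-move, top X: go to q_2, push A → (q_2, 110000, AYYY#)
  ε-move, top A: go to q_0, push X → (q_0, 110000, XYYY#)
  ε-move, top X: go to q_3, push ε → (q_3, 110000, YYY#)
  read 1, top Y: go to q_2, push YY → (q_2, 10000, YYYY#)
  read 1, top Y: go to q_2, push XY → (q_2, 0000, XYYYY#)
  read 0, top X: go to q_1, push A → (q_1, 000, AYYYY#)
  read 0, top A: go to q_2, push AA → (q_2, 00, AAYYYY#)
  ε-move, top A: go to q_0, push X → (q_0, 00, XAYYYY#)
  ε-move, top X: go to q_3, push ε → (q_3, 00, AYYYY#)
  read 0, top A: go to q_3, push XY → (q_3, 0, XYYYYY#)
  ε-move, top X: go to q_2, push A → (q_2, 0, AYYYYY#)
  ε-move, top A: go to q_0, push X → (q_0, 0, XYYYYY#)
  ε-move, top X: go to q_3, push ε → (q_3, 0, YYYYY#)
  read 0, top Y: go to q_0, push AY → (q_0, ε, AYYYYY#)
All input consumed in state q_0 with stack AYYYYY#.

AYYYYY#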